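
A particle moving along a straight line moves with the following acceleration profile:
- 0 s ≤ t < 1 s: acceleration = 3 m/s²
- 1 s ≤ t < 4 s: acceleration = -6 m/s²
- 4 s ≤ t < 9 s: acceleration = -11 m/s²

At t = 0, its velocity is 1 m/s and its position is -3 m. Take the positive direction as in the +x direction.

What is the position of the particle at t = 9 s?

-223 m

On each constant-a segment, Δv = aΔt and Δx = v₀Δt + ½aΔt²; chain segment to segment.
0–1 s: v starts 1 m/s; Δx = 1·1 + ½·3·1² = 2.5 m; v ends 4 m/s.
1–4 s: v starts 4 m/s; Δx = 4·3 + ½·-6·3² = -15 m; v ends -14 m/s.
4–9 s: v starts -14 m/s; Δx = -14·5 + ½·-11·5² = -207.5 m; v ends -69 m/s.
x(9) = -3 + Σ Δx = -223 m.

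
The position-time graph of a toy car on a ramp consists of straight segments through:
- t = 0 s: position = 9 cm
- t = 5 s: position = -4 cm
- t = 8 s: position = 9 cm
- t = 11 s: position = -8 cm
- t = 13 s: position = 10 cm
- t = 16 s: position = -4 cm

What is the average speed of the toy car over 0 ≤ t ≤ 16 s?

4.6875 cm/s

Average speed = (total path length)/(elapsed time); on a piecewise-linear x-t graph the path length is Σ|Δx|.
0–5 s: |Δx| = |-4 − 9| = 13 cm
5–8 s: |Δx| = |9 − -4| = 13 cm
8–11 s: |Δx| = |-8 − 9| = 17 cm
11–13 s: |Δx| = |10 − -8| = 18 cm
13–16 s: |Δx| = |-4 − 10| = 14 cm
Total path = 75 cm; average speed = 75/16 = 4.6875 cm/s.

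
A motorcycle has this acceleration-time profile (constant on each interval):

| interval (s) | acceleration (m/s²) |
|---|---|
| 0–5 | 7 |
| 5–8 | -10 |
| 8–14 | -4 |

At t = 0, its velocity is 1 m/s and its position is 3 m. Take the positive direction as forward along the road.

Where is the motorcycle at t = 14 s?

122.5 m

On each constant-a segment, Δv = aΔt and Δx = v₀Δt + ½aΔt²; chain segment to segment.
0–5 s: v starts 1 m/s; Δx = 1·5 + ½·7·5² = 92.5 m; v ends 36 m/s.
5–8 s: v starts 36 m/s; Δx = 36·3 + ½·-10·3² = 63 m; v ends 6 m/s.
8–14 s: v starts 6 m/s; Δx = 6·6 + ½·-4·6² = -36 m; v ends -18 m/s.
x(14) = 3 + Σ Δx = 122.5 m.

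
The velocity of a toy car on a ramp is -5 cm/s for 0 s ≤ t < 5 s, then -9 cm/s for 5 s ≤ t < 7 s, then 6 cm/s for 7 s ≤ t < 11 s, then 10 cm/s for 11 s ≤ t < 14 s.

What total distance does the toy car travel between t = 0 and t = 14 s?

Total distance travelled is ∫|v| dt — sum the magnitudes of each area piece.
0–5 s: |-5| × 5 = 25 cm
5–7 s: |-9| × 2 = 18 cm
7–11 s: |6| × 4 = 24 cm
11–14 s: |10| × 3 = 30 cm
Total distance = 97 cm

97 cm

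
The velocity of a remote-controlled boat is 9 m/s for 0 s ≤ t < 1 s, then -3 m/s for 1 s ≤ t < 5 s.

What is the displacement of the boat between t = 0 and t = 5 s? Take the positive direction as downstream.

-3 m

Net displacement equals the area under the velocity-time graph (areas below the axis count negative).
0–1 s: 9 × 1 = 9 m
1–5 s: -3 × 4 = -12 m
Net displacement = -3 m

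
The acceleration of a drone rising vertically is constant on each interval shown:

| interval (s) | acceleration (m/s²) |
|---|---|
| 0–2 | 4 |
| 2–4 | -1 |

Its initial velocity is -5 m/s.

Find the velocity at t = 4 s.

Δv equals the area under the a-t graph; then v = v₀ + Δv.
0–2 s: 4 × 2 = 8 m/s
2–4 s: -1 × 2 = -2 m/s
Δv = 6 m/s, so v(4) = -5 + (6) = 1 m/s.

1 m/s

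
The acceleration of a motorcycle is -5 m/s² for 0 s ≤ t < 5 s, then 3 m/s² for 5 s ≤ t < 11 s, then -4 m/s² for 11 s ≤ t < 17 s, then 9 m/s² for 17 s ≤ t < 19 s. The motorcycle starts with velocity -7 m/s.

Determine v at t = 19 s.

Δv equals the area under the a-t graph; then v = v₀ + Δv.
0–5 s: -5 × 5 = -25 m/s
5–11 s: 3 × 6 = 18 m/s
11–17 s: -4 × 6 = -24 m/s
17–19 s: 9 × 2 = 18 m/s
Δv = -13 m/s, so v(19) = -7 + (-13) = -20 m/s.

-20 m/s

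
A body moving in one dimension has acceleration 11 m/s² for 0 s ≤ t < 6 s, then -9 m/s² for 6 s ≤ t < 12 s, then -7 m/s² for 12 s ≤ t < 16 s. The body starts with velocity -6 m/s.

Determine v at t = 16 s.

Δv equals the area under the a-t graph; then v = v₀ + Δv.
0–6 s: 11 × 6 = 66 m/s
6–12 s: -9 × 6 = -54 m/s
12–16 s: -7 × 4 = -28 m/s
Δv = -16 m/s, so v(16) = -6 + (-16) = -22 m/s.

-22 m/s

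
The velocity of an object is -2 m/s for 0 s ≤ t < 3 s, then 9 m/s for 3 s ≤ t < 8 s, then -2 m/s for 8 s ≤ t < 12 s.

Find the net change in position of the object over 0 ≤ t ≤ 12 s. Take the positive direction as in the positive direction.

31 m

Displacement is the signed area under the v-t curve.
0–3 s: -2 × 3 = -6 m
3–8 s: 9 × 5 = 45 m
8–12 s: -2 × 4 = -8 m
Net displacement = 31 m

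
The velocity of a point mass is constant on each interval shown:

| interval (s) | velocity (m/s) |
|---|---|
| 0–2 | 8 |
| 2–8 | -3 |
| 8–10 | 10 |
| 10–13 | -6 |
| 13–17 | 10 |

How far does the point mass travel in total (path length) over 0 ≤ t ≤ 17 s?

Total distance travelled is ∫|v| dt — sum the magnitudes of each area piece.
0–2 s: |8| × 2 = 16 m
2–8 s: |-3| × 6 = 18 m
8–10 s: |10| × 2 = 20 m
10–13 s: |-6| × 3 = 18 m
13–17 s: |10| × 4 = 40 m
Total distance = 112 m

112 m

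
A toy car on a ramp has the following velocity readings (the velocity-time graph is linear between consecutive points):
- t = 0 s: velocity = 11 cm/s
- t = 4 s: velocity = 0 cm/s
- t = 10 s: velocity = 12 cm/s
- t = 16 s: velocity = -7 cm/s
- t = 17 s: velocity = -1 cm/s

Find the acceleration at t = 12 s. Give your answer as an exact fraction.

-19/6 cm/s²

Acceleration is the slope of the v-t graph on 10–16 s: (-7 − 12)/(16 − 10) = -19/6 cm/s².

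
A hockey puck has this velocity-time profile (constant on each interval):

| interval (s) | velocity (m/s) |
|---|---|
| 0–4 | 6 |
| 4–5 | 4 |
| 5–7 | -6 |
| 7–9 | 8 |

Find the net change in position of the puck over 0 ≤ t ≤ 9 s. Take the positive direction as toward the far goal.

Displacement is the signed area under the v-t curve.
0–4 s: 6 × 4 = 24 m
4–5 s: 4 × 1 = 4 m
5–7 s: -6 × 2 = -12 m
7–9 s: 8 × 2 = 16 m
Net displacement = 32 m

32 m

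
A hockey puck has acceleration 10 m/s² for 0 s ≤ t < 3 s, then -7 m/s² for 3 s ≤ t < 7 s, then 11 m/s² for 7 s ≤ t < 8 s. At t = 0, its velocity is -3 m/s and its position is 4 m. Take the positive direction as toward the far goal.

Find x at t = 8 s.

96.5 m

On each constant-a segment, Δv = aΔt and Δx = v₀Δt + ½aΔt²; chain segment to segment.
0–3 s: v starts -3 m/s; Δx = -3·3 + ½·10·3² = 36 m; v ends 27 m/s.
3–7 s: v starts 27 m/s; Δx = 27·4 + ½·-7·4² = 52 m; v ends -1 m/s.
7–8 s: v starts -1 m/s; Δx = -1·1 + ½·11·1² = 4.5 m; v ends 10 m/s.
x(8) = 4 + Σ Δx = 96.5 m.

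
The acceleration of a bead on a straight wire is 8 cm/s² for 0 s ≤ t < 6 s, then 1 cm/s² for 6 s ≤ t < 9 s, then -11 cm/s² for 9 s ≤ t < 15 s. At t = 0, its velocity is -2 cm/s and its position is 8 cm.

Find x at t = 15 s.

378.5 cm

On each constant-a segment, Δv = aΔt and Δx = v₀Δt + ½aΔt²; chain segment to segment.
0–6 s: v starts -2 cm/s; Δx = -2·6 + ½·8·6² = 132 cm; v ends 46 cm/s.
6–9 s: v starts 46 cm/s; Δx = 46·3 + ½·1·3² = 142.5 cm; v ends 49 cm/s.
9–15 s: v starts 49 cm/s; Δx = 49·6 + ½·-11·6² = 96 cm; v ends -17 cm/s.
x(15) = 8 + Σ Δx = 378.5 cm.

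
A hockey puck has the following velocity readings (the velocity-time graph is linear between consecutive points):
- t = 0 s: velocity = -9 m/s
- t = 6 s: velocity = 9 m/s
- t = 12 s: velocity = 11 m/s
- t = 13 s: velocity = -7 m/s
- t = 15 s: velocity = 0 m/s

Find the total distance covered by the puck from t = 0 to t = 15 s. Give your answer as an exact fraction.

Distance (not displacement) is the total path length: add the absolute areas under v-t.
0–6 s: v = 0 at t = 3 s; triangle areas 13.5 + 13.5 = 27 m
6–12 s: |½(9 + 11)(6)| = 60 m
12–13 s: v = 0 at t = 227/18 s; triangle areas 121/36 + 49/36 = 85/18 m
13–15 s: |½(-7 + 0)(2)| = 7 m
Total distance = 1777/18 m

1777/18 m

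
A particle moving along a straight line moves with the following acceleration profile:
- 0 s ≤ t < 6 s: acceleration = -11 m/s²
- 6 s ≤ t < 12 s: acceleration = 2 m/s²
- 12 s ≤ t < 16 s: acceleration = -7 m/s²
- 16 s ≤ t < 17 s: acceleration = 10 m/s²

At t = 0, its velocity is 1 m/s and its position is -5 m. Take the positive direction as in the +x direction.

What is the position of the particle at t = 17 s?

-895 m

On each constant-a segment, Δv = aΔt and Δx = v₀Δt + ½aΔt²; chain segment to segment.
0–6 s: v starts 1 m/s; Δx = 1·6 + ½·-11·6² = -192 m; v ends -65 m/s.
6–12 s: v starts -65 m/s; Δx = -65·6 + ½·2·6² = -354 m; v ends -53 m/s.
12–16 s: v starts -53 m/s; Δx = -53·4 + ½·-7·4² = -268 m; v ends -81 m/s.
16–17 s: v starts -81 m/s; Δx = -81·1 + ½·10·1² = -76 m; v ends -71 m/s.
x(17) = -5 + Σ Δx = -895 m.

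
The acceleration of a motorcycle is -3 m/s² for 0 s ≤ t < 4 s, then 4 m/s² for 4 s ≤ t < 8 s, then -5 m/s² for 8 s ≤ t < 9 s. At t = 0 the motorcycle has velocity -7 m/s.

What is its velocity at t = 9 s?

-8 m/s

Δv equals the area under the a-t graph; then v = v₀ + Δv.
0–4 s: -3 × 4 = -12 m/s
4–8 s: 4 × 4 = 16 m/s
8–9 s: -5 × 1 = -5 m/s
Δv = -1 m/s, so v(9) = -7 + (-1) = -8 m/s.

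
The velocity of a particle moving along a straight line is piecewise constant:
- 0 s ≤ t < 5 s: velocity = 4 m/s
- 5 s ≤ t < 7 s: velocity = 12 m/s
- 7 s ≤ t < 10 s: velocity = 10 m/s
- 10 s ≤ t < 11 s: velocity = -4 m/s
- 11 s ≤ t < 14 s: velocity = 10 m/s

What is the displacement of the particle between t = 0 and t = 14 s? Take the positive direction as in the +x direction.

Displacement is the signed area under the v-t curve.
0–5 s: 4 × 5 = 20 m
5–7 s: 12 × 2 = 24 m
7–10 s: 10 × 3 = 30 m
10–11 s: -4 × 1 = -4 m
11–14 s: 10 × 3 = 30 m
Net displacement = 100 m

100 m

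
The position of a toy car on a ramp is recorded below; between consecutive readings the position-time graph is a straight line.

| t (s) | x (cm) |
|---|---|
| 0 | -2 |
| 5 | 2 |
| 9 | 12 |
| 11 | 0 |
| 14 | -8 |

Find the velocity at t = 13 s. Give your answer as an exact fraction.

Velocity is the slope of the x-t graph on 11–14 s: (-8 − 0)/(14 − 11) = -8/3 cm/s.

-8/3 cm/s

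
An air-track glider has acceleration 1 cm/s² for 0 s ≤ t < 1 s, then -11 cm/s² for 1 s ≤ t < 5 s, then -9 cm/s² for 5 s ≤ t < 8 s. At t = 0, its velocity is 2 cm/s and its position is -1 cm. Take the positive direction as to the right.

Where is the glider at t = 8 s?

-238 cm

On each constant-a segment, Δv = aΔt and Δx = v₀Δt + ½aΔt²; chain segment to segment.
0–1 s: v starts 2 cm/s; Δx = 2·1 + ½·1·1² = 2.5 cm; v ends 3 cm/s.
1–5 s: v starts 3 cm/s; Δx = 3·4 + ½·-11·4² = -76 cm; v ends -41 cm/s.
5–8 s: v starts -41 cm/s; Δx = -41·3 + ½·-9·3² = -163.5 cm; v ends -68 cm/s.
x(8) = -1 + Σ Δx = -238 cm.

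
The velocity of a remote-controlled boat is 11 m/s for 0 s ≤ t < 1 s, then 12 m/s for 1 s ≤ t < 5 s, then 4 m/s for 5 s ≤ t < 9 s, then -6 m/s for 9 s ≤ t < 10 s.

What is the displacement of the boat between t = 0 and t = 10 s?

Displacement is the signed area under the v-t curve.
0–1 s: 11 × 1 = 11 m
1–5 s: 12 × 4 = 48 m
5–9 s: 4 × 4 = 16 m
9–10 s: -6 × 1 = -6 m
Net displacement = 69 m

69 m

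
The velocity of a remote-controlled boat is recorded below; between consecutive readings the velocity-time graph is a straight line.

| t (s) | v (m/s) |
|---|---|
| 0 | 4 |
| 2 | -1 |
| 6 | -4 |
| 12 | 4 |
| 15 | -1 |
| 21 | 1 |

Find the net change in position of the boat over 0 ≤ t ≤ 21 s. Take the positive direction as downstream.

-2.5 m

Net displacement equals the area under the velocity-time graph (areas below the axis count negative).
0–2 s: ½(4 + -1)(2) = 3 m
2–6 s: ½(-1 + -4)(4) = -10 m
6–12 s: ½(-4 + 4)(6) = 0 m
12–15 s: ½(4 + -1)(3) = 4.5 m
15–21 s: ½(-1 + 1)(6) = 0 m
Net displacement = -2.5 m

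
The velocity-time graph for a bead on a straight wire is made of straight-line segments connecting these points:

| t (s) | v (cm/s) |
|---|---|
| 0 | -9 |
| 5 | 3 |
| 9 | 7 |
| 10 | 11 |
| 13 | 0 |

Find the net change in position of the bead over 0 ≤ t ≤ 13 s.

30.5 cm

Displacement is the signed area under the v-t curve.
0–5 s: ½(-9 + 3)(5) = -15 cm
5–9 s: ½(3 + 7)(4) = 20 cm
9–10 s: ½(7 + 11)(1) = 9 cm
10–13 s: ½(11 + 0)(3) = 16.5 cm
Net displacement = 30.5 cm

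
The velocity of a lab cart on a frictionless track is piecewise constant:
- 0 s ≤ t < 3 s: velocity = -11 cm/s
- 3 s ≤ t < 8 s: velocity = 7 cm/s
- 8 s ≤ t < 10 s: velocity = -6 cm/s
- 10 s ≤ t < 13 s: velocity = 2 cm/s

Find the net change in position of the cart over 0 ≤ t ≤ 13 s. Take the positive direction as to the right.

-4 cm

Net displacement equals the area under the velocity-time graph (areas below the axis count negative).
0–3 s: -11 × 3 = -33 cm
3–8 s: 7 × 5 = 35 cm
8–10 s: -6 × 2 = -12 cm
10–13 s: 2 × 3 = 6 cm
Net displacement = -4 cm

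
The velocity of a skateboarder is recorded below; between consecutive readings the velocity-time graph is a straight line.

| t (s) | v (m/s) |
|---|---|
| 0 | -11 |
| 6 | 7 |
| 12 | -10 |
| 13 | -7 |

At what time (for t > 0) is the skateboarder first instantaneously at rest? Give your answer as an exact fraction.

v changes sign on 0–6 s (from -11 to 7); the graph is linear there, so v = 0 at t = 0 + (11)·(6 − 0)/(7 − -11) = 11/3 s.

t = 11/3 s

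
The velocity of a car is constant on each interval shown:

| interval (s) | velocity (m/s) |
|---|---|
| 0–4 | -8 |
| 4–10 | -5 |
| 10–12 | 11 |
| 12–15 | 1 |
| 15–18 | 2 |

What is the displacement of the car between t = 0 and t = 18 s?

Net displacement equals the area under the velocity-time graph (areas below the axis count negative).
0–4 s: -8 × 4 = -32 m
4–10 s: -5 × 6 = -30 m
10–12 s: 11 × 2 = 22 m
12–15 s: 1 × 3 = 3 m
15–18 s: 2 × 3 = 6 m
Net displacement = -31 m

-31 m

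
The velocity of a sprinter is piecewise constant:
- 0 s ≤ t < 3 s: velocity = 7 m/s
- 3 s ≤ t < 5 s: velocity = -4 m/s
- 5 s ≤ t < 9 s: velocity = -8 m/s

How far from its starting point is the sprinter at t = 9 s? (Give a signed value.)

Displacement is the signed area under the v-t curve.
0–3 s: 7 × 3 = 21 m
3–5 s: -4 × 2 = -8 m
5–9 s: -8 × 4 = -32 m
Net displacement = -19 m

-19 m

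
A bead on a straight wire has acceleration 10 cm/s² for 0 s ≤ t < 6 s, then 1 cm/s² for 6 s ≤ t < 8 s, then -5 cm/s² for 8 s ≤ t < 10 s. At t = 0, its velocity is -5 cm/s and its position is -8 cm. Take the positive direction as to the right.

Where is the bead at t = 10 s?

On each constant-a segment, Δv = aΔt and Δx = v₀Δt + ½aΔt²; chain segment to segment.
0–6 s: v starts -5 cm/s; Δx = -5·6 + ½·10·6² = 150 cm; v ends 55 cm/s.
6–8 s: v starts 55 cm/s; Δx = 55·2 + ½·1·2² = 112 cm; v ends 57 cm/s.
8–10 s: v starts 57 cm/s; Δx = 57·2 + ½·-5·2² = 104 cm; v ends 47 cm/s.
x(10) = -8 + Σ Δx = 358 cm.

358 cm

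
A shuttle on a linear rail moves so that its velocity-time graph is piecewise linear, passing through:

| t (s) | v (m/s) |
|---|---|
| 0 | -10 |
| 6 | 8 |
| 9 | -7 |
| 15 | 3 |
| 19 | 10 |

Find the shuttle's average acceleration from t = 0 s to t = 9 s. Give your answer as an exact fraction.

1/3 m/s²

Average acceleration = Δv/Δt = (-7 − -10)/(9 − 0) = 1/3 m/s².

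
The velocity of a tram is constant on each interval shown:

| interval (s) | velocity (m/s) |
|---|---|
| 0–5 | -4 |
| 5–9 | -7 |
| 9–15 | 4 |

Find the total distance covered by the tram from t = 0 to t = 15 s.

72 m

Distance (not displacement) is the total path length: add the absolute areas under v-t.
0–5 s: |-4| × 5 = 20 m
5–9 s: |-7| × 4 = 28 m
9–15 s: |4| × 6 = 24 m
Total distance = 72 m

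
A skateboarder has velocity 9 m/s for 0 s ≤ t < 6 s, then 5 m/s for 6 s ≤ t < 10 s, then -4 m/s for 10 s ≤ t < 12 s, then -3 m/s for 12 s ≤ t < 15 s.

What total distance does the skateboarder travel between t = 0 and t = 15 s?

Total distance travelled is ∫|v| dt — sum the magnitudes of each area piece.
0–6 s: |9| × 6 = 54 m
6–10 s: |5| × 4 = 20 m
10–12 s: |-4| × 2 = 8 m
12–15 s: |-3| × 3 = 9 m
Total distance = 91 m

91 m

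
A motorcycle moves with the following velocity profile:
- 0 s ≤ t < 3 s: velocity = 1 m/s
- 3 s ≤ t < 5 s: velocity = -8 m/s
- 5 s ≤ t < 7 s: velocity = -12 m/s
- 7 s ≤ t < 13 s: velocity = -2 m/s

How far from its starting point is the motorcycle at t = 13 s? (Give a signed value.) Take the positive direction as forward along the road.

Net displacement equals the area under the velocity-time graph (areas below the axis count negative).
0–3 s: 1 × 3 = 3 m
3–5 s: -8 × 2 = -16 m
5–7 s: -12 × 2 = -24 m
7–13 s: -2 × 6 = -12 m
Net displacement = -49 m

-49 m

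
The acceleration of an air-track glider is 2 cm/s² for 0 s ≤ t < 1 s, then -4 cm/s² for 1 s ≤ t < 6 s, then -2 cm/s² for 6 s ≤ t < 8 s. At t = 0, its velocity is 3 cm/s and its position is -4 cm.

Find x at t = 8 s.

On each constant-a segment, Δv = aΔt and Δx = v₀Δt + ½aΔt²; chain segment to segment.
0–1 s: v starts 3 cm/s; Δx = 3·1 + ½·2·1² = 4 cm; v ends 5 cm/s.
1–6 s: v starts 5 cm/s; Δx = 5·5 + ½·-4·5² = -25 cm; v ends -15 cm/s.
6–8 s: v starts -15 cm/s; Δx = -15·2 + ½·-2·2² = -34 cm; v ends -19 cm/s.
x(8) = -4 + Σ Δx = -59 cm.

-59 cm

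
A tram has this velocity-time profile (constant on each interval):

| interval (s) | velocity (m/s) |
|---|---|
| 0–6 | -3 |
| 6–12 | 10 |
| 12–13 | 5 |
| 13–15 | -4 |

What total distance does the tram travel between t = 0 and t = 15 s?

Total distance travelled is ∫|v| dt — sum the magnitudes of each area piece.
0–6 s: |-3| × 6 = 18 m
6–12 s: |10| × 6 = 60 m
12–13 s: |5| × 1 = 5 m
13–15 s: |-4| × 2 = 8 m
Total distance = 91 m

91 m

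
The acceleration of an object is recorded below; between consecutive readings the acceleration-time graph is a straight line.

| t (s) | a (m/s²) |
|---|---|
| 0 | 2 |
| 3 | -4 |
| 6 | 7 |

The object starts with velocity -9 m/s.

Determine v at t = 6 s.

Δv equals the area under the a-t graph; then v = v₀ + Δv.
0–3 s: ½(2 + -4)(3) = -3 m/s
3–6 s: ½(-4 + 7)(3) = 4.5 m/s
Δv = 1.5 m/s, so v(6) = -9 + (1.5) = -7.5 m/s.

-7.5 m/s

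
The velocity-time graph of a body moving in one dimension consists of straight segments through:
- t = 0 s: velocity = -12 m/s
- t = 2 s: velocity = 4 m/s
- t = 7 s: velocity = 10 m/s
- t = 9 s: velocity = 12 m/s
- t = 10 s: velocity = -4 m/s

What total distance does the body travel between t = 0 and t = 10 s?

72 m

Total distance travelled is ∫|v| dt — sum the magnitudes of each area piece.
0–2 s: v = 0 at t = 1.5 s; triangle areas 9 + 1 = 10 m
2–7 s: |½(4 + 10)(5)| = 35 m
7–9 s: |½(10 + 12)(2)| = 22 m
9–10 s: v = 0 at t = 9.75 s; triangle areas 4.5 + 0.5 = 5 m
Total distance = 72 m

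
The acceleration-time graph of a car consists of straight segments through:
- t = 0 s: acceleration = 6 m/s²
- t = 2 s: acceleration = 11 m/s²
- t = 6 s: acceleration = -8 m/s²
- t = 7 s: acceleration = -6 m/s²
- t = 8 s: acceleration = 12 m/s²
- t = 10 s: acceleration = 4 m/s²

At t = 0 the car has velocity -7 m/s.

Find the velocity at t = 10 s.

28 m/s

Δv equals the area under the a-t graph; then v = v₀ + Δv.
0–2 s: ½(6 + 11)(2) = 17 m/s
2–6 s: ½(11 + -8)(4) = 6 m/s
6–7 s: ½(-8 + -6)(1) = -7 m/s
7–8 s: ½(-6 + 12)(1) = 3 m/s
8–10 s: ½(12 + 4)(2) = 16 m/s
Δv = 35 m/s, so v(10) = -7 + (35) = 28 m/s.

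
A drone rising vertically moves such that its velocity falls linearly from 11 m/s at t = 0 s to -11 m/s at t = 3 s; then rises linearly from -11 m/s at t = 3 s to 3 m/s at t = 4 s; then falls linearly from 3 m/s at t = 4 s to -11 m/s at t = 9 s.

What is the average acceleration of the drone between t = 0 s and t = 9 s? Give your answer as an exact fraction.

-22/9 m/s²

Average acceleration = Δv/Δt = (-11 − 11)/(9 − 0) = -22/9 m/s².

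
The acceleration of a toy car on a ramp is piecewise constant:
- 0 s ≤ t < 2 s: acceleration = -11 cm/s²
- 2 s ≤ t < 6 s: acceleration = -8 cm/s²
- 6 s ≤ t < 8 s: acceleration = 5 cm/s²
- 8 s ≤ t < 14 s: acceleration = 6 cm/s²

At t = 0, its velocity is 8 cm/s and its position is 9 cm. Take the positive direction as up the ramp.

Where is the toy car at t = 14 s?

On each constant-a segment, Δv = aΔt and Δx = v₀Δt + ½aΔt²; chain segment to segment.
0–2 s: v starts 8 cm/s; Δx = 8·2 + ½·-11·2² = -6 cm; v ends -14 cm/s.
2–6 s: v starts -14 cm/s; Δx = -14·4 + ½·-8·4² = -120 cm; v ends -46 cm/s.
6–8 s: v starts -46 cm/s; Δx = -46·2 + ½·5·2² = -82 cm; v ends -36 cm/s.
8–14 s: v starts -36 cm/s; Δx = -36·6 + ½·6·6² = -108 cm; v ends 0 cm/s.
x(14) = 9 + Σ Δx = -307 cm.

-307 cm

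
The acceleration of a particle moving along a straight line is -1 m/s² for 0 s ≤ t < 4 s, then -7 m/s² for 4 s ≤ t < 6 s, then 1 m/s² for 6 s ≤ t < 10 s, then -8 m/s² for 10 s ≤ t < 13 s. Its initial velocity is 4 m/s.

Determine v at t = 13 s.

Δv equals the area under the a-t graph; then v = v₀ + Δv.
0–4 s: -1 × 4 = -4 m/s
4–6 s: -7 × 2 = -14 m/s
6–10 s: 1 × 4 = 4 m/s
10–13 s: -8 × 3 = -24 m/s
Δv = -38 m/s, so v(13) = 4 + (-38) = -34 m/s.

-34 m/s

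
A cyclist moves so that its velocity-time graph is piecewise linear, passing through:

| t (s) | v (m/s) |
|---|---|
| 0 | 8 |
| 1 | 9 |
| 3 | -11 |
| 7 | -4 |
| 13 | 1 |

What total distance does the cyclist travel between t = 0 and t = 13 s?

Distance (not displacement) is the total path length: add the absolute areas under v-t.
0–1 s: |½(8 + 9)(1)| = 8.5 m
1–3 s: v = 0 at t = 1.9 s; triangle areas 4.05 + 6.05 = 10.1 m
3–7 s: |½(-11 + -4)(4)| = 30 m
7–13 s: v = 0 at t = 11.8 s; triangle areas 9.6 + 0.6 = 10.2 m
Total distance = 58.8 m

58.8 m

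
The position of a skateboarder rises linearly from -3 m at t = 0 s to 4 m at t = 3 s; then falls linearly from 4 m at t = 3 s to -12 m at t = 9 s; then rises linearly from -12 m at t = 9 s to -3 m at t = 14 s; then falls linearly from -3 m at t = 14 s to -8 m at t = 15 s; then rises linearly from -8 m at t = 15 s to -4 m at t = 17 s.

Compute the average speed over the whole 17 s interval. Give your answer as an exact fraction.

Average speed = (total path length)/(elapsed time); on a piecewise-linear x-t graph the path length is Σ|Δx|.
0–3 s: |Δx| = |4 − -3| = 7 m
3–9 s: |Δx| = |-12 − 4| = 16 m
9–14 s: |Δx| = |-3 − -12| = 9 m
14–15 s: |Δx| = |-8 − -3| = 5 m
15–17 s: |Δx| = |-4 − -8| = 4 m
Total path = 41 m; average speed = 41/17 = 41/17 m/s.

41/17 m/s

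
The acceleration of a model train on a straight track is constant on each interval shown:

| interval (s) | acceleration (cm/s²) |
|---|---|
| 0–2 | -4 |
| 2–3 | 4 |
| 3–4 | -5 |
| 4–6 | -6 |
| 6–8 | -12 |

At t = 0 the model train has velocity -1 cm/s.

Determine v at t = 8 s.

-46 cm/s

Δv equals the area under the a-t graph; then v = v₀ + Δv.
0–2 s: -4 × 2 = -8 cm/s
2–3 s: 4 × 1 = 4 cm/s
3–4 s: -5 × 1 = -5 cm/s
4–6 s: -6 × 2 = -12 cm/s
6–8 s: -12 × 2 = -24 cm/s
Δv = -45 cm/s, so v(8) = -1 + (-45) = -46 cm/s.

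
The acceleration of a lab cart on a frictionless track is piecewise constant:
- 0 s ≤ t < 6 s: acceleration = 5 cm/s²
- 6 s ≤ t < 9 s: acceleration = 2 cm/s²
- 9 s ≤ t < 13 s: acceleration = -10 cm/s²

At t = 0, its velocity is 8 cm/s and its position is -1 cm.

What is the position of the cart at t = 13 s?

On each constant-a segment, Δv = aΔt and Δx = v₀Δt + ½aΔt²; chain segment to segment.
0–6 s: v starts 8 cm/s; Δx = 8·6 + ½·5·6² = 138 cm; v ends 38 cm/s.
6–9 s: v starts 38 cm/s; Δx = 38·3 + ½·2·3² = 123 cm; v ends 44 cm/s.
9–13 s: v starts 44 cm/s; Δx = 44·4 + ½·-10·4² = 96 cm; v ends 4 cm/s.
x(13) = -1 + Σ Δx = 356 cm.

356 cm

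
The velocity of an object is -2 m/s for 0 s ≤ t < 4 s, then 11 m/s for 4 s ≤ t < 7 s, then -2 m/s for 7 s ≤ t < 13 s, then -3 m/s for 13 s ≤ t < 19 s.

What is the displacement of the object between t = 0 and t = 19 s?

-5 m

Net displacement equals the area under the velocity-time graph (areas below the axis count negative).
0–4 s: -2 × 4 = -8 m
4–7 s: 11 × 3 = 33 m
7–13 s: -2 × 6 = -12 m
13–19 s: -3 × 6 = -18 m
Net displacement = -5 m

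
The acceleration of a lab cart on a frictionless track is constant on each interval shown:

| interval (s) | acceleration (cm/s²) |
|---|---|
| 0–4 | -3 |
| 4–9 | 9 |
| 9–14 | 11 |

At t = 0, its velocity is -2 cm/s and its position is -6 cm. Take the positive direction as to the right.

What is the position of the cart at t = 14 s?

297 cm

On each constant-a segment, Δv = aΔt and Δx = v₀Δt + ½aΔt²; chain segment to segment.
0–4 s: v starts -2 cm/s; Δx = -2·4 + ½·-3·4² = -32 cm; v ends -14 cm/s.
4–9 s: v starts -14 cm/s; Δx = -14·5 + ½·9·5² = 42.5 cm; v ends 31 cm/s.
9–14 s: v starts 31 cm/s; Δx = 31·5 + ½·11·5² = 292.5 cm; v ends 86 cm/s.
x(14) = -6 + Σ Δx = 297 cm.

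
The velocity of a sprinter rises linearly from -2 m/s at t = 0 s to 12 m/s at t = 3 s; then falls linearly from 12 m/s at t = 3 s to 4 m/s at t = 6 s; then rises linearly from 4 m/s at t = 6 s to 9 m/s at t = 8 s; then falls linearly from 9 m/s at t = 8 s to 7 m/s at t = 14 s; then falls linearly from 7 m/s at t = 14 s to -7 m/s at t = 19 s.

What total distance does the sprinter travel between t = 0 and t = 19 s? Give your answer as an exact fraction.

1657/14 m

Total distance travelled is ∫|v| dt — sum the magnitudes of each area piece.
0–3 s: v = 0 at t = 3/7 s; triangle areas 3/7 + 108/7 = 111/7 m
3–6 s: |½(12 + 4)(3)| = 24 m
6–8 s: |½(4 + 9)(2)| = 13 m
8–14 s: |½(9 + 7)(6)| = 48 m
14–19 s: v = 0 at t = 16.5 s; triangle areas 8.75 + 8.75 = 17.5 m
Total distance = 1657/14 m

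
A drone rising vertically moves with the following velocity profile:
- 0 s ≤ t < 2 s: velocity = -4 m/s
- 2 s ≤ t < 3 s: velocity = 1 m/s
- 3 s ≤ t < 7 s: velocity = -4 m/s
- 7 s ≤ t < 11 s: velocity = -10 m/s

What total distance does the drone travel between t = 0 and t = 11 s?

Total distance travelled is ∫|v| dt — sum the magnitudes of each area piece.
0–2 s: |-4| × 2 = 8 m
2–3 s: |1| × 1 = 1 m
3–7 s: |-4| × 4 = 16 m
7–11 s: |-10| × 4 = 40 m
Total distance = 65 m

65 m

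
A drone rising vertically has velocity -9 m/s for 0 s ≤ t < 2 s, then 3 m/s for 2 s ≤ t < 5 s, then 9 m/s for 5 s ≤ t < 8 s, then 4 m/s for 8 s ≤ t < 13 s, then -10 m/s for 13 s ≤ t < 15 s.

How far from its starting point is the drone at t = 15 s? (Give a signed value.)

Displacement is the signed area under the v-t curve.
0–2 s: -9 × 2 = -18 m
2–5 s: 3 × 3 = 9 m
5–8 s: 9 × 3 = 27 m
8–13 s: 4 × 5 = 20 m
13–15 s: -10 × 2 = -20 m
Net displacement = 18 m

18 m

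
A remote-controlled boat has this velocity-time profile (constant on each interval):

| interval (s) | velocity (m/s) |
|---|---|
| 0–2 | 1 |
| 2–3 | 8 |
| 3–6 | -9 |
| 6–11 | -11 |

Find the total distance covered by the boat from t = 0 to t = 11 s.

92 m

Distance (not displacement) is the total path length: add the absolute areas under v-t.
0–2 s: |1| × 2 = 2 m
2–3 s: |8| × 1 = 8 m
3–6 s: |-9| × 3 = 27 m
6–11 s: |-11| × 5 = 55 m
Total distance = 92 m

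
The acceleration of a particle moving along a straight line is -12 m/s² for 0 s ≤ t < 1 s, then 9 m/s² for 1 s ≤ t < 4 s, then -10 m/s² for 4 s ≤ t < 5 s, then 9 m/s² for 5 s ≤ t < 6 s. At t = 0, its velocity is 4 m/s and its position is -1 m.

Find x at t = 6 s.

41 m

On each constant-a segment, Δv = aΔt and Δx = v₀Δt + ½aΔt²; chain segment to segment.
0–1 s: v starts 4 m/s; Δx = 4·1 + ½·-12·1² = -2 m; v ends -8 m/s.
1–4 s: v starts -8 m/s; Δx = -8·3 + ½·9·3² = 16.5 m; v ends 19 m/s.
4–5 s: v starts 19 m/s; Δx = 19·1 + ½·-10·1² = 14 m; v ends 9 m/s.
5–6 s: v starts 9 m/s; Δx = 9·1 + ½·9·1² = 13.5 m; v ends 18 m/s.
x(6) = -1 + Σ Δx = 41 m.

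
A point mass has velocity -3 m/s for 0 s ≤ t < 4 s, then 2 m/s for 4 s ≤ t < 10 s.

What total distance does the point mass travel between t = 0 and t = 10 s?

Distance (not displacement) is the total path length: add the absolute areas under v-t.
0–4 s: |-3| × 4 = 12 m
4–10 s: |2| × 6 = 12 m
Total distance = 24 m

24 m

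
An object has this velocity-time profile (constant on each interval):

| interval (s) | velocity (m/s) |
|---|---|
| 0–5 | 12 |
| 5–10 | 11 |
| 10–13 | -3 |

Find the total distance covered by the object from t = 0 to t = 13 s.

Total distance travelled is ∫|v| dt — sum the magnitudes of each area piece.
0–5 s: |12| × 5 = 60 m
5–10 s: |11| × 5 = 55 m
10–13 s: |-3| × 3 = 9 m
Total distance = 124 m

124 m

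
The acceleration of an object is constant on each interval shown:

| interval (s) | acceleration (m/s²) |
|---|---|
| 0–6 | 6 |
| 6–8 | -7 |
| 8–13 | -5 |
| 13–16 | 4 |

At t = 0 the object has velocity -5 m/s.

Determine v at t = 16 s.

4 m/s

Δv equals the area under the a-t graph; then v = v₀ + Δv.
0–6 s: 6 × 6 = 36 m/s
6–8 s: -7 × 2 = -14 m/s
8–13 s: -5 × 5 = -25 m/s
13–16 s: 4 × 3 = 12 m/s
Δv = 9 m/s, so v(16) = -5 + (9) = 4 m/s.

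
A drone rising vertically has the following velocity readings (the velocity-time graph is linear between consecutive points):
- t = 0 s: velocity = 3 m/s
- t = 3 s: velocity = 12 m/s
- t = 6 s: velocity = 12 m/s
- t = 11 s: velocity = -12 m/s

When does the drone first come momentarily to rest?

v changes sign on 6–11 s (from 12 to -12); the graph is linear there, so v = 0 at t = 6 + (-12)·(11 − 6)/(-12 − 12) = 8.5 s.

t = 8.5 s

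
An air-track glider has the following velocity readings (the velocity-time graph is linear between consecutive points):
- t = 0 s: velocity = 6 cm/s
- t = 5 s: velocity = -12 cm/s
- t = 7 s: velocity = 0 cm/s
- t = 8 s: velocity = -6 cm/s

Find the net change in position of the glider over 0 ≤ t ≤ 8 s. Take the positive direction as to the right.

Displacement is the signed area under the v-t curve.
0–5 s: ½(6 + -12)(5) = -15 cm
5–7 s: ½(-12 + 0)(2) = -12 cm
7–8 s: ½(0 + -6)(1) = -3 cm
Net displacement = -30 cm

-30 cm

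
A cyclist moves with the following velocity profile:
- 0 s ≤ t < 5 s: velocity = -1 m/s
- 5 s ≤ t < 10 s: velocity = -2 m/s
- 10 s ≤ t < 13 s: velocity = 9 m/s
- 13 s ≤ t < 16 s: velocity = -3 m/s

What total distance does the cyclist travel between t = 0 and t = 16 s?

51 m

Distance (not displacement) is the total path length: add the absolute areas under v-t.
0–5 s: |-1| × 5 = 5 m
5–10 s: |-2| × 5 = 10 m
10–13 s: |9| × 3 = 27 m
13–16 s: |-3| × 3 = 9 m
Total distance = 51 m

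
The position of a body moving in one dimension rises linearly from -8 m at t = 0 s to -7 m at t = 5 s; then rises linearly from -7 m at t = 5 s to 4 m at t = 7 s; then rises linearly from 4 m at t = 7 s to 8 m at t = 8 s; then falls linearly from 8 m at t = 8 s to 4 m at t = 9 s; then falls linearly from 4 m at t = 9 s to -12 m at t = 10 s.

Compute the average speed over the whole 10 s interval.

Average speed = (total path length)/(elapsed time); on a piecewise-linear x-t graph the path length is Σ|Δx|.
0–5 s: |Δx| = |-7 − -8| = 1 m
5–7 s: |Δx| = |4 − -7| = 11 m
7–8 s: |Δx| = |8 − 4| = 4 m
8–9 s: |Δx| = |4 − 8| = 4 m
9–10 s: |Δx| = |-12 − 4| = 16 m
Total path = 36 m; average speed = 36/10 = 3.6 m/s.

3.6 m/s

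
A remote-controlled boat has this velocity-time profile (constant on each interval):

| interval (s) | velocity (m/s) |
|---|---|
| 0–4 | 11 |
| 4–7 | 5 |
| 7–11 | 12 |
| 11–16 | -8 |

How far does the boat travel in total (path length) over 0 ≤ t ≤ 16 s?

147 m

Total distance travelled is ∫|v| dt — sum the magnitudes of each area piece.
0–4 s: |11| × 4 = 44 m
4–7 s: |5| × 3 = 15 m
7–11 s: |12| × 4 = 48 m
11–16 s: |-8| × 5 = 40 m
Total distance = 147 m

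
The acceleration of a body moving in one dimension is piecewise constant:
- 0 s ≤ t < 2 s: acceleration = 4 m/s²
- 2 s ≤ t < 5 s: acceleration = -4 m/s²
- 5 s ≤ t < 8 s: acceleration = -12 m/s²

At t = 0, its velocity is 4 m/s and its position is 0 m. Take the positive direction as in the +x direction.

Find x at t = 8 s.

On each constant-a segment, Δv = aΔt and Δx = v₀Δt + ½aΔt²; chain segment to segment.
0–2 s: v starts 4 m/s; Δx = 4·2 + ½·4·2² = 16 m; v ends 12 m/s.
2–5 s: v starts 12 m/s; Δx = 12·3 + ½·-4·3² = 18 m; v ends 0 m/s.
5–8 s: v starts 0 m/s; Δx = 0·3 + ½·-12·3² = -54 m; v ends -36 m/s.
x(8) = 0 + Σ Δx = -20 m.

-20 m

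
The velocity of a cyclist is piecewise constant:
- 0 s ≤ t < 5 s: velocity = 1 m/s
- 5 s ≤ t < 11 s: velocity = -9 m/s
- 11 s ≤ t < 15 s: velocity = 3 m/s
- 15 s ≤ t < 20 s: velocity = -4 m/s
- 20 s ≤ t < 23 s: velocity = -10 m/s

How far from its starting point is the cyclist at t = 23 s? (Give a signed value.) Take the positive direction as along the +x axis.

Displacement is the signed area under the v-t curve.
0–5 s: 1 × 5 = 5 m
5–11 s: -9 × 6 = -54 m
11–15 s: 3 × 4 = 12 m
15–20 s: -4 × 5 = -20 m
20–23 s: -10 × 3 = -30 m
Net displacement = -87 m

-87 m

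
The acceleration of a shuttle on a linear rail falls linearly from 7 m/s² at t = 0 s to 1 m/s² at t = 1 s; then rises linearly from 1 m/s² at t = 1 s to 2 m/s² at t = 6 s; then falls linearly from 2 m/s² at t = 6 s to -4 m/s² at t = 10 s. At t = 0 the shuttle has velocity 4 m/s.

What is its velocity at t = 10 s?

11.5 m/s

Δv equals the area under the a-t graph; then v = v₀ + Δv.
0–1 s: ½(7 + 1)(1) = 4 m/s
1–6 s: ½(1 + 2)(5) = 7.5 m/s
6–10 s: ½(2 + -4)(4) = -4 m/s
Δv = 7.5 m/s, so v(10) = 4 + (7.5) = 11.5 m/s.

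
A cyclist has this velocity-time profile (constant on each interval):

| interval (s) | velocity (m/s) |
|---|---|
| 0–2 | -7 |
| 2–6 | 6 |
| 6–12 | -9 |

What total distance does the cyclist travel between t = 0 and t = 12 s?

92 m

Total distance travelled is ∫|v| dt — sum the magnitudes of each area piece.
0–2 s: |-7| × 2 = 14 m
2–6 s: |6| × 4 = 24 m
6–12 s: |-9| × 6 = 54 m
Total distance = 92 m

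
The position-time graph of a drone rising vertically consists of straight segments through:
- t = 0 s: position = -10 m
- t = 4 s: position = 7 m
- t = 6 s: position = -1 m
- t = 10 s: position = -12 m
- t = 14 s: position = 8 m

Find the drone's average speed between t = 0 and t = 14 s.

4 m/s

Average speed = (total path length)/(elapsed time); on a piecewise-linear x-t graph the path length is Σ|Δx|.
0–4 s: |Δx| = |7 − -10| = 17 m
4–6 s: |Δx| = |-1 − 7| = 8 m
6–10 s: |Δx| = |-12 − -1| = 11 m
10–14 s: |Δx| = |8 − -12| = 20 m
Total path = 56 m; average speed = 56/14 = 4 m/s.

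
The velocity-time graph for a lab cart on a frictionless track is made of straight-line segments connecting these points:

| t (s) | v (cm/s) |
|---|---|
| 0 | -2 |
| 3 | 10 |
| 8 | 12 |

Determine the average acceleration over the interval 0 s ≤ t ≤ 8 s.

1.75 cm/s²

Average acceleration = Δv/Δt = (12 − -2)/(8 − 0) = 1.75 cm/s².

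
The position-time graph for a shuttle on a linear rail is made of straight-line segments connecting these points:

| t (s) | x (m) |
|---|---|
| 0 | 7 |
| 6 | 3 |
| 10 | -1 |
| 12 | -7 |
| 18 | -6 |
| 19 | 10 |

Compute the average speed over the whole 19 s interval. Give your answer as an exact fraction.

Average speed = (total path length)/(elapsed time); on a piecewise-linear x-t graph the path length is Σ|Δx|.
0–6 s: |Δx| = |3 − 7| = 4 m
6–10 s: |Δx| = |-1 − 3| = 4 m
10–12 s: |Δx| = |-7 − -1| = 6 m
12–18 s: |Δx| = |-6 − -7| = 1 m
18–19 s: |Δx| = |10 − -6| = 16 m
Total path = 31 m; average speed = 31/19 = 31/19 m/s.

31/19 m/s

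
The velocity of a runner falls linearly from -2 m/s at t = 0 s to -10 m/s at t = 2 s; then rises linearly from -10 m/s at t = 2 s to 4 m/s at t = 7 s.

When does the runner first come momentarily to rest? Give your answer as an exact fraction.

t = 39/7 s

v changes sign on 2–7 s (from -10 to 4); the graph is linear there, so v = 0 at t = 2 + (10)·(7 − 2)/(4 − -10) = 39/7 s.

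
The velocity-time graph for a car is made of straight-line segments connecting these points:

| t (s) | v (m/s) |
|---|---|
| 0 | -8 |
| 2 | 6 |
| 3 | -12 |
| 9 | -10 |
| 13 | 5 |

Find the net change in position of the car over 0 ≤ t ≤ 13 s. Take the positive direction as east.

Displacement is the signed area under the v-t curve.
0–2 s: ½(-8 + 6)(2) = -2 m
2–3 s: ½(6 + -12)(1) = -3 m
3–9 s: ½(-12 + -10)(6) = -66 m
9–13 s: ½(-10 + 5)(4) = -10 m
Net displacement = -81 m

-81 m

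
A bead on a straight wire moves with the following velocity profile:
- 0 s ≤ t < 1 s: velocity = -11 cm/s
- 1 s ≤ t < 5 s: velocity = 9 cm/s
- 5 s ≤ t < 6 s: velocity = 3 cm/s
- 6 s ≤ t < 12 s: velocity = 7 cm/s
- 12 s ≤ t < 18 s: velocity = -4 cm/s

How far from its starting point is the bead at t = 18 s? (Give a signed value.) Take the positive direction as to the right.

46 cm

Net displacement equals the area under the velocity-time graph (areas below the axis count negative).
0–1 s: -11 × 1 = -11 cm
1–5 s: 9 × 4 = 36 cm
5–6 s: 3 × 1 = 3 cm
6–12 s: 7 × 6 = 42 cm
12–18 s: -4 × 6 = -24 cm
Net displacement = 46 cm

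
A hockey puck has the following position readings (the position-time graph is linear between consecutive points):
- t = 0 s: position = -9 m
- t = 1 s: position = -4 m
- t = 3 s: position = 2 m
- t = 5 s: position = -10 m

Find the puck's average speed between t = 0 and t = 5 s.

Average speed = (total path length)/(elapsed time); on a piecewise-linear x-t graph the path length is Σ|Δx|.
0–1 s: |Δx| = |-4 − -9| = 5 m
1–3 s: |Δx| = |2 − -4| = 6 m
3–5 s: |Δx| = |-10 − 2| = 12 m
Total path = 23 m; average speed = 23/5 = 4.6 m/s.

4.6 m/s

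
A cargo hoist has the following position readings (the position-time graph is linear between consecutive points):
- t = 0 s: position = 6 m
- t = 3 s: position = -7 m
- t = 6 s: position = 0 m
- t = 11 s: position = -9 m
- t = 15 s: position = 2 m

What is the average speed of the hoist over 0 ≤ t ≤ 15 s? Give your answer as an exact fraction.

Average speed = (total path length)/(elapsed time); on a piecewise-linear x-t graph the path length is Σ|Δx|.
0–3 s: |Δx| = |-7 − 6| = 13 m
3–6 s: |Δx| = |0 − -7| = 7 m
6–11 s: |Δx| = |-9 − 0| = 9 m
11–15 s: |Δx| = |2 − -9| = 11 m
Total path = 40 m; average speed = 40/15 = 8/3 m/s.

8/3 m/s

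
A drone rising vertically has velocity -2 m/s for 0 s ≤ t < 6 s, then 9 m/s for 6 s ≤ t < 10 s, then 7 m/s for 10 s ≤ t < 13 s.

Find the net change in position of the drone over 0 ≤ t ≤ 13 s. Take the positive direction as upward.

45 m

Net displacement equals the area under the velocity-time graph (areas below the axis count negative).
0–6 s: -2 × 6 = -12 m
6–10 s: 9 × 4 = 36 m
10–13 s: 7 × 3 = 21 m
Net displacement = 45 m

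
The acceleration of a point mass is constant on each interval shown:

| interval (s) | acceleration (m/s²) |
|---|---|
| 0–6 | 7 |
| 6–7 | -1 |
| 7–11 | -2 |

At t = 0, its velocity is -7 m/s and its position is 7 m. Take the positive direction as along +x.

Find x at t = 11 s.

On each constant-a segment, Δv = aΔt and Δx = v₀Δt + ½aΔt²; chain segment to segment.
0–6 s: v starts -7 m/s; Δx = -7·6 + ½·7·6² = 84 m; v ends 35 m/s.
6–7 s: v starts 35 m/s; Δx = 35·1 + ½·-1·1² = 34.5 m; v ends 34 m/s.
7–11 s: v starts 34 m/s; Δx = 34·4 + ½·-2·4² = 120 m; v ends 26 m/s.
x(11) = 7 + Σ Δx = 245.5 m.

245.5 m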